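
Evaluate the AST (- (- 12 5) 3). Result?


Evaluate inner: (- 12 5) = 7
Evaluate root: (- 7 3) = 4
Result: 4


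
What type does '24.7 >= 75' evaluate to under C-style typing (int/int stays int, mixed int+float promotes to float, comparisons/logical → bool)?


Operand types: float >= int
Rule: comparison yields bool
Result type: bool


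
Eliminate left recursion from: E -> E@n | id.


Left-recursive alternatives: E@n; non-recursive: id
Introduce E': E -> idE', E' -> @nE' | ε


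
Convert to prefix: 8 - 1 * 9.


'*' binds tighter: tree is (- 8 (* 1 9))
Prefix: - 8 * 1 9


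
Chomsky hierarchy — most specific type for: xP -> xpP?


LHS has context (more than one symbol) and |LHS| ≤ |RHS|
Classification: Type 1 (Context-Sensitive)


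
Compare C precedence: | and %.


'%' is multiplicative (level 10); '|' is bitwise OR (level 3)
Higher level binds tighter
'%' has higher precedence than '|'


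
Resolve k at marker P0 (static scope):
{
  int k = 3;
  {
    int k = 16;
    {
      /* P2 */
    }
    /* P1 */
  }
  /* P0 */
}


k declared in the same block as P0
k = 3


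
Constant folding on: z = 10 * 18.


10 * 18 = 180 at compile time
Optimized: z = 180


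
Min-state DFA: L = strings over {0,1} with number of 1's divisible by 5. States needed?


Track (count of 1) mod 5: states 0..4, accept at 0
Minimal DFA: 5 states


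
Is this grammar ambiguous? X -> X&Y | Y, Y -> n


precedence layered via separate nonterminal Y: deterministic
Unambiguous


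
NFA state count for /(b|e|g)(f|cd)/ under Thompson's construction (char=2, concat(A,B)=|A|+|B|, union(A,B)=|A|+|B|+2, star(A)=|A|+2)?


Syntax tree has 6 char leaf(s), 3 union(s), 0 star(s)
chars contribute 6×2 = 12; each union adds +2; each star adds +2
Total: 12 + 6 + 0 = 18 states


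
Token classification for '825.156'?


Pattern: digits with a decimal point
Type: FLOAT_LITERAL


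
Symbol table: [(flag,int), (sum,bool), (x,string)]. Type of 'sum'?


Lookup 'sum' → type bool


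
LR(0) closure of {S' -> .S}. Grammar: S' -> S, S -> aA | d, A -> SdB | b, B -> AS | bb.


Start: S' -> .S
For each item with dot before a nonterminal B, add B -> .γ for every B-production
Closure: [S' -> .S, S -> .aA, S -> .d]


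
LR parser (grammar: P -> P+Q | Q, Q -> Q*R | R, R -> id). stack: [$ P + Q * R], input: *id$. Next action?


handle 'Q*R' on top
Action: reduce (Q -> Q*R)


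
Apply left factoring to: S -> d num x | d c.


Common prefix: 'd'
Factored: S -> d S', S' -> num x | c


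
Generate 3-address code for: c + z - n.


Break into single-operator statements:
t1 = c + z
t2 = t1 - n


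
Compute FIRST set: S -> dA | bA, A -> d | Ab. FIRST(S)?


Per alternative of S: FIRST(dA) = {d}; FIRST(bA) = {b}
FIRST(S) = {b, d}


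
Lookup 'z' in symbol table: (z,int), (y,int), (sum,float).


Lookup 'z' → type int


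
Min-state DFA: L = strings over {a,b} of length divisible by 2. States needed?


Track length mod 2: states 0..1, accept at 0
Minimal DFA: 2 states


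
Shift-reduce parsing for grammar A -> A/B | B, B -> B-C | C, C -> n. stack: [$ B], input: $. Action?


lookahead ∉ {-} so B won't extend; reduce A -> B
Action: reduce (A -> B)


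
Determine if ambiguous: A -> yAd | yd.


balanced y^n…d^n: each string has a unique parse
Unambiguous


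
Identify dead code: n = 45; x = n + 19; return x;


n is read by x's definition; x is returned
No dead code


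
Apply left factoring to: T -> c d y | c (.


Common prefix: 'c'
Factored: T -> c T', T' -> d y | (


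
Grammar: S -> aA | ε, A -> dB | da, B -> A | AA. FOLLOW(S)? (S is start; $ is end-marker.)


$ ∈ FOLLOW(S). For each A -> αBβ: add FIRST(β)\{ε} to FOLLOW(B); if β nullable, add FOLLOW(A).
FOLLOW(S) = {$}


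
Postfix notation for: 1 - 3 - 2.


Left to right (same or higher precedence on left)
Postfix: 1 3 - 2 -


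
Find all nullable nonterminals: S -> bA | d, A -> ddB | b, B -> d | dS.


A nonterminal is nullable iff some alternative derives ε (directly, or every symbol in it is nullable)
Nullable: {}


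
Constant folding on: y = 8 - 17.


8 - 17 = -9 at compile time
Optimized: y = -9


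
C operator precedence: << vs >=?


'<<' is shift (level 8); '>=' is relational (level 7)
Higher level binds tighter
'<<' has higher precedence than '>='


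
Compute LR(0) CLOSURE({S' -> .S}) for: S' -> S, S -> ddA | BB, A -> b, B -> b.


Start: S' -> .S
For each item with dot before a nonterminal B, add B -> .γ for every B-production
Closure: [S' -> .S, S -> .ddA, S -> .BB, B -> .b]


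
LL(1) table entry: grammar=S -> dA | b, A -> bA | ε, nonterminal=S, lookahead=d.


For [S, d]: 'd' ∈ FIRST(dA)
Entry: S -> dA


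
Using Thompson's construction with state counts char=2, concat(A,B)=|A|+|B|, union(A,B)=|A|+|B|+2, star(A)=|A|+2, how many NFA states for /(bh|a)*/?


Syntax tree has 3 char leaf(s), 1 union(s), 1 star(s)
chars contribute 3×2 = 6; each union adds +2; each star adds +2
Total: 6 + 2 + 2 = 10 states


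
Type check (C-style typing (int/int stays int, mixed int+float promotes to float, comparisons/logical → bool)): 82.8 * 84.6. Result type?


Operand types: float * float
Rule: mixed int/float promotes to float; int/int stays int
Result type: float


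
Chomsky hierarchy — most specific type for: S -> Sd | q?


Left-linear: every RHS is a terminal or one nonterminal followed by a terminal
Classification: Type 3 (Regular)


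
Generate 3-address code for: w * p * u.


Break into single-operator statements:
t1 = w * p
t2 = t1 * u


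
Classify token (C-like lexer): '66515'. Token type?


Pattern: digits only
Type: INTEGER_LITERAL


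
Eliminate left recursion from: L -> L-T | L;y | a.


Left-recursive alternatives: L-T, L;y; non-recursive: a
Introduce L': L -> aL', L' -> -TL' | ;yL' | ε


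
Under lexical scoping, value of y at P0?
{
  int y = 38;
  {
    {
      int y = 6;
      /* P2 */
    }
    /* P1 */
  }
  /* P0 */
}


y declared in the same block as P0
y = 38


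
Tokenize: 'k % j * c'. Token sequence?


Scan left to right, longest-match per lexeme
Tokens: ID(k), OP(%), ID(j), OP(*), ID(c)


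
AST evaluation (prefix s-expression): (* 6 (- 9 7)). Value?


Evaluate inner: (- 9 7) = 2
Evaluate root: (* 6 2) = 12
Result: 12


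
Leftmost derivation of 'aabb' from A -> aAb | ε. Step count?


Derivation: A => aAb => aaAbb => aabb
Steps: 3


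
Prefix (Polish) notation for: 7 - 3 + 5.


left-to-right (same/higher precedence on left): tree is (+ (- 7 3) 5)
Prefix: + - 7 3 5


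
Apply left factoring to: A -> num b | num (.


Common prefix: 'num'
Factored: A -> num A', A' -> b | (


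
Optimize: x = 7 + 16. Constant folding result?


7 + 16 = 23 at compile time
Optimized: x = 23


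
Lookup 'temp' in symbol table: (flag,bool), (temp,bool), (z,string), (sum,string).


Lookup 'temp' → type bool


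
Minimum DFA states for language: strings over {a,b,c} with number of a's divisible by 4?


Track (count of a) mod 4: states 0..3, accept at 0
Minimal DFA: 4 states


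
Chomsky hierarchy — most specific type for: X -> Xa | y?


Left-linear: every RHS is a terminal or one nonterminal followed by a terminal
Classification: Type 3 (Regular)


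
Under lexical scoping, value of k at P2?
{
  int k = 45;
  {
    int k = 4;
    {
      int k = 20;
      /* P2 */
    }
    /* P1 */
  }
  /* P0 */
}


k declared in the same block as P2
k = 20


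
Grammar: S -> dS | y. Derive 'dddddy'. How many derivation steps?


Derivation: S => dS => ddS => dddS => ddddS => dddddS => dddddy
Steps: 6


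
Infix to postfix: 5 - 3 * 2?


* has higher precedence, evaluate 3*2 first
Postfix: 5 3 2 * -


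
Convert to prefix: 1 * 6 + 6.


left-to-right (same/higher precedence on left): tree is (+ (* 1 6) 6)
Prefix: + * 1 6 6


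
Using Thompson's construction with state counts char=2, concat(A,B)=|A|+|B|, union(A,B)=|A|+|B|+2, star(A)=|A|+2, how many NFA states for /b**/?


Syntax tree has 1 char leaf(s), 0 union(s), 2 star(s)
chars contribute 1×2 = 2; each union adds +2; each star adds +2
Total: 2 + 0 + 4 = 6 states


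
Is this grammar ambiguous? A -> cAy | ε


balanced c^n…y^n: each string has a unique parse
Unambiguous


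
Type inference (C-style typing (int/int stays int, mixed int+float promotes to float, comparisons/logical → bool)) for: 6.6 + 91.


Operand types: float + int
Rule: mixed int/float promotes to float; int/int stays int
Result type: float


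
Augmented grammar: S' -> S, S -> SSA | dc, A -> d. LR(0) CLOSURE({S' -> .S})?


Start: S' -> .S
For each item with dot before a nonterminal B, add B -> .γ for every B-production
Closure: [S' -> .S, S -> .SSA, S -> .dc]


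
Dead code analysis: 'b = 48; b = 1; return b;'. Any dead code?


first assignment to b is overwritten before any read
Dead: 'b = 48'


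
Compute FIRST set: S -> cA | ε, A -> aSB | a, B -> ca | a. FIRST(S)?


Per alternative of S: FIRST(cA) = {c}; FIRST(ε) = {ε}
FIRST(S) = {c, ε}


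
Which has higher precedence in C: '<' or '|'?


'<' is relational (level 7); '|' is bitwise OR (level 3)
Higher level binds tighter
'<' has higher precedence than '|'


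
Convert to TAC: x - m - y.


Break into single-operator statements:
t1 = x - m
t2 = t1 - y


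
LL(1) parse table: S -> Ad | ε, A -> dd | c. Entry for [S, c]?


For [S, c]: 'c' ∈ FIRST(Ad)
Entry: S -> Ad


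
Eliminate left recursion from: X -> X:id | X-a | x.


Left-recursive alternatives: X:id, X-a; non-recursive: x
Introduce X': X -> xX', X' -> :idX' | -aX' | ε


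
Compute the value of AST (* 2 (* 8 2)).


Evaluate inner: (* 8 2) = 16
Evaluate root: (* 2 16) = 32
Result: 32


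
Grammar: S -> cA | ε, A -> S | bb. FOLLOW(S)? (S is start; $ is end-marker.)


$ ∈ FOLLOW(S). For each A -> αBβ: add FIRST(β)\{ε} to FOLLOW(B); if β nullable, add FOLLOW(A).
FOLLOW(S) = {$}


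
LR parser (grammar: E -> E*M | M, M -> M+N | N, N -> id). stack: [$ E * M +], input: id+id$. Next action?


no handle; shift 'id'
Action: shift


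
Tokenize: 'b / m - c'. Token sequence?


Scan left to right, longest-match per lexeme
Tokens: ID(b), OP(/), ID(m), OP(-), ID(c)


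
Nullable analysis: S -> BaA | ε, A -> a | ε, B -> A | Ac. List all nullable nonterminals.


A nonterminal is nullable iff some alternative derives ε (directly, or every symbol in it is nullable)
Nullable: {A, B, S}


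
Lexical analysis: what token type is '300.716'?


Pattern: digits with a decimal point
Type: FLOAT_LITERAL


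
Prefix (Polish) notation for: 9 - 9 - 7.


left-to-right (same/higher precedence on left): tree is (- (- 9 9) 7)
Prefix: - - 9 9 7


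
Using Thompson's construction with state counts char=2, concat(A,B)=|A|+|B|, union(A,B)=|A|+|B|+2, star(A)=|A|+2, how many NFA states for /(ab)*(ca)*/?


Syntax tree has 4 char leaf(s), 0 union(s), 2 star(s)
chars contribute 4×2 = 8; each union adds +2; each star adds +2
Total: 8 + 0 + 4 = 12 states


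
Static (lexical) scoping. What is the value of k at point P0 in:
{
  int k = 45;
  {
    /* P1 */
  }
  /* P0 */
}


k declared in the same block as P0
k = 45


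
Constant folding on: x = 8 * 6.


8 * 6 = 48 at compile time
Optimized: x = 48


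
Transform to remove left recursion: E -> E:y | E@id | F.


Left-recursive alternatives: E:y, E@id; non-recursive: F
Introduce E': E -> FE', E' -> :yE' | @idE' | ε


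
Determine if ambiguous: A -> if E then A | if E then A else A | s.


dangling else: 'if E then if E then s else s' parses two ways
Ambiguous


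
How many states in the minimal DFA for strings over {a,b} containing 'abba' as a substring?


KMP-style automaton: 4 progress states + 1 absorbing accept = 5
Minimal DFA: 5 states


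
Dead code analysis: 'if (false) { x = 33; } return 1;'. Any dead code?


condition is constant false, so the whole block is unreachable
Dead: 'if (false) { x = 33; }'


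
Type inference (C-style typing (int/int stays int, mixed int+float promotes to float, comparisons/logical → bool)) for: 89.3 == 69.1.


Operand types: float == float
Rule: comparison yields bool
Result type: bool


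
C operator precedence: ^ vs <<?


'<<' is shift (level 8); '^' is bitwise XOR (level 4)
Higher level binds tighter
'<<' has higher precedence than '^'


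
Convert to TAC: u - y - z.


Break into single-operator statements:
t1 = u - y
t2 = t1 - z


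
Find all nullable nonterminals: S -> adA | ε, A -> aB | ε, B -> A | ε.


A nonterminal is nullable iff some alternative derives ε (directly, or every symbol in it is nullable)
Nullable: {A, B, S}


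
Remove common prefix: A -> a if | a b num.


Common prefix: 'a'
Factored: A -> a A', A' -> if | b num


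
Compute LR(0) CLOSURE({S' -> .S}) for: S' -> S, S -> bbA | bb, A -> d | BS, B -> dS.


Start: S' -> .S
For each item with dot before a nonterminal B, add B -> .γ for every B-production
Closure: [S' -> .S, S -> .bbA, S -> .bb]


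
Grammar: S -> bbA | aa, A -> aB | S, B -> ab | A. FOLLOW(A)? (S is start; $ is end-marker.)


$ ∈ FOLLOW(S). For each A -> αBβ: add FIRST(β)\{ε} to FOLLOW(B); if β nullable, add FOLLOW(A).
FOLLOW(A) = {$}


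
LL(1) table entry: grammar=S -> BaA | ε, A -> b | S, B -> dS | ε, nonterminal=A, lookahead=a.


For [A, a]: 'a' ∈ FIRST(S)
Entry: A -> S


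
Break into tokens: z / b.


Scan left to right, longest-match per lexeme
Tokens: ID(z), OP(/), ID(b)


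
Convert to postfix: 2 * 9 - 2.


Left to right (same or higher precedence on left)
Postfix: 2 9 * 2 -


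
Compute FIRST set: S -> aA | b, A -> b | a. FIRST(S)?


Per alternative of S: FIRST(aA) = {a}; FIRST(b) = {b}
FIRST(S) = {a, b}


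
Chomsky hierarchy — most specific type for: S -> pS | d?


Right-linear: every RHS is a terminal or a terminal followed by one nonterminal
Classification: Type 3 (Regular)


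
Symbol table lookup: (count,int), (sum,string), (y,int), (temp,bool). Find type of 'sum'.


Lookup 'sum' → type string


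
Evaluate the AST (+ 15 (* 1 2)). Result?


Evaluate inner: (* 1 2) = 2
Evaluate root: (+ 15 2) = 17
Result: 17


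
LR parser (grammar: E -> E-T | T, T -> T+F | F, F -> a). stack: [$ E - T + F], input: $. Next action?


handle 'T+F' on top
Action: reduce (T -> T+F)


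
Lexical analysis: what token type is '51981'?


Pattern: digits only
Type: INTEGER_LITERAL


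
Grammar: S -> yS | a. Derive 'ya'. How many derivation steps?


Derivation: S => yS => ya
Steps: 2


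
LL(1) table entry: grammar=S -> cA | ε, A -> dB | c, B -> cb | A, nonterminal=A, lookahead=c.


For [A, c]: 'c' ∈ FIRST(c)
Entry: A -> c


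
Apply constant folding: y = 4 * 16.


4 * 16 = 64 at compile time
Optimized: y = 64


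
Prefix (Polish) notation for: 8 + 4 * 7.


'*' binds tighter: tree is (+ 8 (* 4 7))
Prefix: + 8 * 4 7


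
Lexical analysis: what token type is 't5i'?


Pattern: letter/underscore followed by alphanumerics, not a keyword
Type: IDENTIFIER


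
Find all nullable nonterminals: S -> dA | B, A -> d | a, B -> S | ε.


A nonterminal is nullable iff some alternative derives ε (directly, or every symbol in it is nullable)
Nullable: {B, S}


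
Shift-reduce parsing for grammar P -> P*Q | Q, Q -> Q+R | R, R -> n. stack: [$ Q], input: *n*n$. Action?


lookahead ∉ {+} so Q won't extend; reduce P -> Q
Action: reduce (P -> Q)


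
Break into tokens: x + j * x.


Scan left to right, longest-match per lexeme
Tokens: ID(x), OP(+), ID(j), OP(*), ID(x)


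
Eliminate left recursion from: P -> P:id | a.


Left-recursive alternatives: P:id; non-recursive: a
Introduce P': P -> aP', P' -> :idP' | ε


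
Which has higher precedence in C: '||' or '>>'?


'>>' is shift (level 8); '||' is logical OR (level 1)
Higher level binds tighter
'>>' has higher precedence than '||'


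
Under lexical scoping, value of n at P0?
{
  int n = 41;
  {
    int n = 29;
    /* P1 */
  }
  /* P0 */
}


n declared in the same block as P0
n = 41


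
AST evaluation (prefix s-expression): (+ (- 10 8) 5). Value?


Evaluate inner: (- 10 8) = 2
Evaluate root: (+ 2 5) = 7
Result: 7


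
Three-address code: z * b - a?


Break into single-operator statements:
t1 = z * b
t2 = t1 - a


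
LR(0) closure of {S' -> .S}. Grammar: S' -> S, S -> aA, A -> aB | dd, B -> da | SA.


Start: S' -> .S
For each item with dot before a nonterminal B, add B -> .γ for every B-production
Closure: [S' -> .S, S -> .aA]


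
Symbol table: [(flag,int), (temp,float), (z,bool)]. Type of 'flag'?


Lookup 'flag' → type int


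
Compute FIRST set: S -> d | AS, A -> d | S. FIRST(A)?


Per alternative of A: FIRST(d) = {d}; FIRST(S) = {d}
FIRST(A) = {d}


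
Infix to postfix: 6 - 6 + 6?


Left to right (same or higher precedence on left)
Postfix: 6 6 - 6 +


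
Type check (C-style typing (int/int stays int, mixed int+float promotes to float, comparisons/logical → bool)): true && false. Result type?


Operand types: bool && bool
Rule: logical operators take bool operands and yield bool
Result type: bool


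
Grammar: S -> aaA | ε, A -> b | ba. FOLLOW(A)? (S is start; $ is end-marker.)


$ ∈ FOLLOW(S). For each A -> αBβ: add FIRST(β)\{ε} to FOLLOW(B); if β nullable, add FOLLOW(A).
FOLLOW(A) = {$}


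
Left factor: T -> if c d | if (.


Common prefix: 'if'
Factored: T -> if T', T' -> c d | (


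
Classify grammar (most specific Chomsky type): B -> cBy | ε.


Single nonterminal LHS, but c^n y^n is not regular
Classification: Type 2 (Context-Free)


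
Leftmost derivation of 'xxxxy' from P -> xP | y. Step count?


Derivation: P => xP => xxP => xxxP => xxxxP => xxxxy
Steps: 5


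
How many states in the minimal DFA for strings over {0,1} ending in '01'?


Track the longest suffix of input matching a prefix of '01': 3 classes (prefixes of length 0..2)
Minimal DFA: 3 states


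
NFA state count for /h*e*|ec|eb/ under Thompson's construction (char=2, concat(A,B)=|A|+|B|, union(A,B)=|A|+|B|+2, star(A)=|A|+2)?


Syntax tree has 6 char leaf(s), 2 union(s), 2 star(s)
chars contribute 6×2 = 12; each union adds +2; each star adds +2
Total: 12 + 4 + 4 = 20 states


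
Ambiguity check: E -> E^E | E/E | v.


'v^v/v' has two parse trees (no precedence encoded between ^ and /)
Ambiguous


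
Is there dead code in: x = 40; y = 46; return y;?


x is assigned but never read
Dead: 'x = 40'


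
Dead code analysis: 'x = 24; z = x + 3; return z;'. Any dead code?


x is read by z's definition; z is returned
No dead code


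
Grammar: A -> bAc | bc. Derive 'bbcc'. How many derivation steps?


Derivation: A => bAc => bbcc
Steps: 2


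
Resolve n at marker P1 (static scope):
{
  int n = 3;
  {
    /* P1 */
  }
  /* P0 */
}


P1's block does not declare n; resolves to the enclosing declaration at depth 0
n = 3


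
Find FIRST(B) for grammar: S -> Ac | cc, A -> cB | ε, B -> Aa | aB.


Per alternative of B: FIRST(Aa) = {a, c}; FIRST(aB) = {a}
FIRST(B) = {a, c}


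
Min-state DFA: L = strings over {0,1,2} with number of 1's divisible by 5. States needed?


Track (count of 1) mod 5: states 0..4, accept at 0
Minimal DFA: 5 states


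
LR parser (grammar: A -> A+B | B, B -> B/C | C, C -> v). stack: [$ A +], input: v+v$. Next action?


no handle ('A+' is not any RHS); shift 'v'
Action: shift


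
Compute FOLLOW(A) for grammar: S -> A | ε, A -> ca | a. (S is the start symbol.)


$ ∈ FOLLOW(S). For each A -> αBβ: add FIRST(β)\{ε} to FOLLOW(B); if β nullable, add FOLLOW(A).
FOLLOW(A) = {$}


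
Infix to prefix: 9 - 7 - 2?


left-to-right (same/higher precedence on left): tree is (- (- 9 7) 2)
Prefix: - - 9 7 2


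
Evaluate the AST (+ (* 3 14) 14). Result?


Evaluate inner: (* 3 14) = 42
Evaluate root: (+ 42 14) = 56
Result: 56


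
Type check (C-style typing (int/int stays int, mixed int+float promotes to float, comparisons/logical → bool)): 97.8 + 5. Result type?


Operand types: float + int
Rule: mixed int/float promotes to float; int/int stays int
Result type: float


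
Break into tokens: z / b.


Scan left to right, longest-match per lexeme
Tokens: ID(z), OP(/), ID(b)


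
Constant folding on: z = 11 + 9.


11 + 9 = 20 at compile time
Optimized: z = 20


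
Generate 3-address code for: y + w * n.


Break into single-operator statements:
t1 = w * n
t2 = y + t1


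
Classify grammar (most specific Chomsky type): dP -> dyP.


LHS has context (more than one symbol) and |LHS| ≤ |RHS|
Classification: Type 1 (Context-Sensitive)


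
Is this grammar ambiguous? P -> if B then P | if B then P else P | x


dangling else: 'if B then if B then x else x' parses two ways
Ambiguous


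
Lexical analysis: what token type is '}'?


Pattern: delimiter/punctuation
Type: PUNCTUATION


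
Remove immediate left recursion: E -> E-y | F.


Left-recursive alternatives: E-y; non-recursive: F
Introduce E': E -> FE', E' -> -yE' | ε


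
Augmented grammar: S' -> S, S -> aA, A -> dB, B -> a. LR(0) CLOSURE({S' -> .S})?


Start: S' -> .S
For each item with dot before a nonterminal B, add B -> .γ for every B-production
Closure: [S' -> .S, S -> .aA]


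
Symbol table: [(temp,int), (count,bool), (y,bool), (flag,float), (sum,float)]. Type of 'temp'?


Lookup 'temp' → type int


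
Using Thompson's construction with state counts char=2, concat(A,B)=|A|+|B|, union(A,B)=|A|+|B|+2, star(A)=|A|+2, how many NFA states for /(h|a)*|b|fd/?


Syntax tree has 5 char leaf(s), 3 union(s), 1 star(s)
chars contribute 5×2 = 10; each union adds +2; each star adds +2
Total: 10 + 6 + 2 = 18 states


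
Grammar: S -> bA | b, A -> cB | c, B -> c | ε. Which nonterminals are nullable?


A nonterminal is nullable iff some alternative derives ε (directly, or every symbol in it is nullable)
Nullable: {B}


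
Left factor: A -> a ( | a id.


Common prefix: 'a'
Factored: A -> a A', A' -> ( | id


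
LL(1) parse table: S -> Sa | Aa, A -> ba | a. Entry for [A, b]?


For [A, b]: 'b' ∈ FIRST(ba)
Entry: A -> ba


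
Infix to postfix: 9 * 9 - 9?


Left to right (same or higher precedence on left)
Postfix: 9 9 * 9 -


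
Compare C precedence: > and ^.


'>' is relational (level 7); '^' is bitwise XOR (level 4)
Higher level binds tighter
'>' has higher precedence than '^'


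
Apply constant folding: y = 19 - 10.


19 - 10 = 9 at compile time
Optimized: y = 9


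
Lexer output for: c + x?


Scan left to right, longest-match per lexeme
Tokens: ID(c), OP(+), ID(x)


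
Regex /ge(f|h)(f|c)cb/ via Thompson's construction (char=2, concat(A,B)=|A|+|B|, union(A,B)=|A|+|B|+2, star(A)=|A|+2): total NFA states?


Syntax tree has 8 char leaf(s), 2 union(s), 0 star(s)
chars contribute 8×2 = 16; each union adds +2; each star adds +2
Total: 16 + 4 + 0 = 20 states


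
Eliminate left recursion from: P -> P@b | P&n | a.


Left-recursive alternatives: P@b, P&n; non-recursive: a
Introduce P': P -> aP', P' -> @bP' | &nP' | ε


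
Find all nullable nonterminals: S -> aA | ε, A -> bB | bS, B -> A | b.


A nonterminal is nullable iff some alternative derives ε (directly, or every symbol in it is nullable)
Nullable: {S}


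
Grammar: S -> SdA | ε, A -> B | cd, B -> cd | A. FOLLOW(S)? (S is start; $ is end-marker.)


$ ∈ FOLLOW(S). For each A -> αBβ: add FIRST(β)\{ε} to FOLLOW(B); if β nullable, add FOLLOW(A).
FOLLOW(S) = {$, d}


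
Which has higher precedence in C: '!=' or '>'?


'>' is relational (level 7); '!=' is equality (level 6)
Higher level binds tighter
'>' has higher precedence than '!='


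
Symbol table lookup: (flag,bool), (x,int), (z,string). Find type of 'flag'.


Lookup 'flag' → type bool


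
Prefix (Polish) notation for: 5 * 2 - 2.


left-to-right (same/higher precedence on left): tree is (- (* 5 2) 2)
Prefix: - * 5 2 2


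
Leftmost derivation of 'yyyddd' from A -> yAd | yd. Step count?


Derivation: A => yAd => yyAdd => yyyddd
Steps: 3


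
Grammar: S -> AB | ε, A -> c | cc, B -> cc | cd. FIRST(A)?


Per alternative of A: FIRST(c) = {c}; FIRST(cc) = {c}
FIRST(A) = {c}


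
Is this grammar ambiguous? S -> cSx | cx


balanced c^n…x^n: each string has a unique parse
Unambiguous


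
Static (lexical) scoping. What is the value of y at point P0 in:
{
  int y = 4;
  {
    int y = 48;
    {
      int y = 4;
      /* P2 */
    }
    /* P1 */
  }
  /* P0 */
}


y declared in the same block as P0
y = 4


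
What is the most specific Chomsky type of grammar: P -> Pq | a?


Left-linear: every RHS is a terminal or one nonterminal followed by a terminal
Classification: Type 3 (Regular)


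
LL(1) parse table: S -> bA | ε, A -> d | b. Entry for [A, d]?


For [A, d]: 'd' ∈ FIRST(d)
Entry: A -> d


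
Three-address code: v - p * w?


Break into single-operator statements:
t1 = p * w
t2 = v - t1


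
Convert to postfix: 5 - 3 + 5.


Left to right (same or higher precedence on left)
Postfix: 5 3 - 5 +


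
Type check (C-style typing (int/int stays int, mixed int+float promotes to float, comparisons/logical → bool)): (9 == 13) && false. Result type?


Operand types: bool && bool
Rule: logical operators take bool operands and yield bool
Result type: bool


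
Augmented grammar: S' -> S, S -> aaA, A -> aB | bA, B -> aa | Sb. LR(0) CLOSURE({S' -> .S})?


Start: S' -> .S
For each item with dot before a nonterminal B, add B -> .γ for every B-production
Closure: [S' -> .S, S -> .aaA]


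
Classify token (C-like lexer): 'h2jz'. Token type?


Pattern: letter/underscore followed by alphanumerics, not a keyword
Type: IDENTIFIER


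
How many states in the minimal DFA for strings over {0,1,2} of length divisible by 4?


Track length mod 4: states 0..3, accept at 0
Minimal DFA: 4 states


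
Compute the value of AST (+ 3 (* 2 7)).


Evaluate inner: (* 2 7) = 14
Evaluate root: (+ 3 14) = 17
Result: 17


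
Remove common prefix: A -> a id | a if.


Common prefix: 'a'
Factored: A -> a A', A' -> id | if


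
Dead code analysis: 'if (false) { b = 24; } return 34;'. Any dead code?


condition is constant false, so the whole block is unreachable
Dead: 'if (false) { b = 24; }'


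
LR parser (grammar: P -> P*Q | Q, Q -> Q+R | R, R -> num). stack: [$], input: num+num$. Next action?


no handle on stack; shift 'num'
Action: shift


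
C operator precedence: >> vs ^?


'>>' is shift (level 8); '^' is bitwise XOR (level 4)
Higher level binds tighter
'>>' has higher precedence than '^'


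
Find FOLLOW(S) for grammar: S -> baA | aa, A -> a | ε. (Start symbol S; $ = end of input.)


$ ∈ FOLLOW(S). For each A -> αBβ: add FIRST(β)\{ε} to FOLLOW(B); if β nullable, add FOLLOW(A).
FOLLOW(S) = {$}


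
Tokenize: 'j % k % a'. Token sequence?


Scan left to right, longest-match per lexeme
Tokens: ID(j), OP(%), ID(k), OP(%), ID(a)


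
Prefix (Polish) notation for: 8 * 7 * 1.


left-to-right (same/higher precedence on left): tree is (* (* 8 7) 1)
Prefix: * * 8 7 1


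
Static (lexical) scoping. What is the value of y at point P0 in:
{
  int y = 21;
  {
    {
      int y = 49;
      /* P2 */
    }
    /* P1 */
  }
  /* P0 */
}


y declared in the same block as P0
y = 21


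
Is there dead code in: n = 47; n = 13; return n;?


first assignment to n is overwritten before any read
Dead: 'n = 47'


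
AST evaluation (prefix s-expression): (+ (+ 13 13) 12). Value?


Evaluate inner: (+ 13 13) = 26
Evaluate root: (+ 26 12) = 38
Result: 38


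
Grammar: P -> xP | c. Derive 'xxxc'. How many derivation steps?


Derivation: P => xP => xxP => xxxP => xxxc
Steps: 4


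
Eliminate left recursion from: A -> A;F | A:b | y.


Left-recursive alternatives: A;F, A:b; non-recursive: y
Introduce A': A -> yA', A' -> ;FA' | :bA' | ε


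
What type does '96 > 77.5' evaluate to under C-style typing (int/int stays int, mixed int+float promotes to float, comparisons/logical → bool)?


Operand types: int > float
Rule: comparison yields bool
Result type: bool


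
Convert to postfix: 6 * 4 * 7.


Left to right (same or higher precedence on left)
Postfix: 6 4 * 7 *


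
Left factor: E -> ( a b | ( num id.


Common prefix: '('
Factored: E -> ( E', E' -> a b | num id


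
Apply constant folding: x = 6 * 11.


6 * 11 = 66 at compile time
Optimized: x = 66


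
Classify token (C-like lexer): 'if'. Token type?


Pattern: reserved word
Type: KEYWORD


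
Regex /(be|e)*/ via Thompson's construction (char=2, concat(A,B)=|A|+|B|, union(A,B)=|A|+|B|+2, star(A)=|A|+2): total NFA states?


Syntax tree has 3 char leaf(s), 1 union(s), 1 star(s)
chars contribute 3×2 = 6; each union adds +2; each star adds +2
Total: 6 + 2 + 2 = 10 states


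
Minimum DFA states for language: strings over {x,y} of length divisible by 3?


Track length mod 3: states 0..2, accept at 0
Minimal DFA: 3 states


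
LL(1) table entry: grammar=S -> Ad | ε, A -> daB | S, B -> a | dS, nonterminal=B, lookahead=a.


For [B, a]: 'a' ∈ FIRST(a)
Entry: B -> a


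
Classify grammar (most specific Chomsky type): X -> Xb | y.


Left-linear: every RHS is a terminal or one nonterminal followed by a terminal
Classification: Type 3 (Regular)


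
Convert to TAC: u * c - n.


Break into single-operator statements:
t1 = u * c
t2 = t1 - n


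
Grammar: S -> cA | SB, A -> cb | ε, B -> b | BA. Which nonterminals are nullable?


A nonterminal is nullable iff some alternative derives ε (directly, or every symbol in it is nullable)
Nullable: {A}


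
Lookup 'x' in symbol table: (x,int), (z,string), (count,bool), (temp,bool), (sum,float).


Lookup 'x' → type int


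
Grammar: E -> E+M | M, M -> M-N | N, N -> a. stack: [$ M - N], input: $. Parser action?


handle 'M-N' on top
Action: reduce (M -> M-N)


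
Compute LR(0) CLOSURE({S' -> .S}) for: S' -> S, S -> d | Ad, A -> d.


Start: S' -> .S
For each item with dot before a nonterminal B, add B -> .γ for every B-production
Closure: [S' -> .S, S -> .d, S -> .Ad, A -> .d]


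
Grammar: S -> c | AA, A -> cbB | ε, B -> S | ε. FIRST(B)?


Per alternative of B: FIRST(S) = {c, ε}; FIRST(ε) = {ε}
FIRST(B) = {c, ε}


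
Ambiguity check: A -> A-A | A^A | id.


'id-id^id' has two parse trees (no precedence encoded between - and ^)
Ambiguous


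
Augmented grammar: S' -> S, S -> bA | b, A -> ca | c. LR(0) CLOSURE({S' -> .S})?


Start: S' -> .S
For each item with dot before a nonterminal B, add B -> .γ for every B-production
Closure: [S' -> .S, S -> .bA, S -> .b]


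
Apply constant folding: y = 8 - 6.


8 - 6 = 2 at compile time
Optimized: y = 2


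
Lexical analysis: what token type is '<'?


Pattern: operator symbol
Type: OPERATOR


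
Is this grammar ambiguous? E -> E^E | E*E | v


'v^v*v' has two parse trees (no precedence encoded between ^ and *)
Ambiguous


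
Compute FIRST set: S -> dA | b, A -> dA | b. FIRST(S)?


Per alternative of S: FIRST(dA) = {d}; FIRST(b) = {b}
FIRST(S) = {b, d}


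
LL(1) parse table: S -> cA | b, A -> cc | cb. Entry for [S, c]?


For [S, c]: 'c' ∈ FIRST(cA)
Entry: S -> cA


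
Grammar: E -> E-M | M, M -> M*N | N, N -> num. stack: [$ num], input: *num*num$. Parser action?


'num' on top is the handle for N -> num
Action: reduce (N -> num)


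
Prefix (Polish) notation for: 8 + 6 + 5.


left-to-right (same/higher precedence on left): tree is (+ (+ 8 6) 5)
Prefix: + + 8 6 5


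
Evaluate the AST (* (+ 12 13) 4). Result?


Evaluate inner: (+ 12 13) = 25
Evaluate root: (* 25 4) = 100
Result: 100


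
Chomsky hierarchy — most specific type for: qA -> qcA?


LHS has context (more than one symbol) and |LHS| ≤ |RHS|
Classification: Type 1 (Context-Sensitive)


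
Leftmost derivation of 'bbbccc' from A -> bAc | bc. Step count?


Derivation: A => bAc => bbAcc => bbbccc
Steps: 3


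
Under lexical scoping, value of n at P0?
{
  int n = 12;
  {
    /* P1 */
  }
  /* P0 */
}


n declared in the same block as P0
n = 12


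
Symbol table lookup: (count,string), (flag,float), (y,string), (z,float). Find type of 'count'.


Lookup 'count' → type string


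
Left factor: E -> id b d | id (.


Common prefix: 'id'
Factored: E -> id E', E' -> b d | (


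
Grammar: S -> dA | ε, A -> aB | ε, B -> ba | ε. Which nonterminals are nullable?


A nonterminal is nullable iff some alternative derives ε (directly, or every symbol in it is nullable)
Nullable: {A, B, S}


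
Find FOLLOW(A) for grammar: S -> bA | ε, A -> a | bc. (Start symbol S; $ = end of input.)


$ ∈ FOLLOW(S). For each A -> αBβ: add FIRST(β)\{ε} to FOLLOW(B); if β nullable, add FOLLOW(A).
FOLLOW(A) = {$}


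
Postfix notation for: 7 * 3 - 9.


Left to right (same or higher precedence on left)
Postfix: 7 3 * 9 -


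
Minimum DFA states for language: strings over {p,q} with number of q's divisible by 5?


Track (count of q) mod 5: states 0..4, accept at 0
Minimal DFA: 5 states


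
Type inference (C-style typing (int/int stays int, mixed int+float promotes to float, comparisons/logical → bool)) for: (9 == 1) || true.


Operand types: bool || bool
Rule: logical operators take bool operands and yield bool
Result type: bool


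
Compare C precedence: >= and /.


'/' is multiplicative (level 10); '>=' is relational (level 7)
Higher level binds tighter
'/' has higher precedence than '>='


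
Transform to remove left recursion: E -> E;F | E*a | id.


Left-recursive alternatives: E;F, E*a; non-recursive: id
Introduce E': E -> idE', E' -> ;FE' | *aE' | ε


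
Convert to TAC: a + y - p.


Break into single-operator statements:
t1 = a + y
t2 = t1 - p


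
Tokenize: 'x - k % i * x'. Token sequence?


Scan left to right, longest-match per lexeme
Tokens: ID(x), OP(-), ID(k), OP(%), ID(i), OP(*), ID(x)


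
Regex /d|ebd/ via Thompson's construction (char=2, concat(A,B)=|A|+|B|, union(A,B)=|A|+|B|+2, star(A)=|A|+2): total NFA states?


Syntax tree has 4 char leaf(s), 1 union(s), 0 star(s)
chars contribute 4×2 = 8; each union adds +2; each star adds +2
Total: 8 + 2 + 0 = 10 states


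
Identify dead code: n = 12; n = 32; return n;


first assignment to n is overwritten before any read
Dead: 'n = 12'


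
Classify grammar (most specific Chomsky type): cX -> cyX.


LHS has context (more than one symbol) and |LHS| ≤ |RHS|
Classification: Type 1 (Context-Sensitive)


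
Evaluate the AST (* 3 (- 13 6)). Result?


Evaluate inner: (- 13 6) = 7
Evaluate root: (* 3 7) = 21
Result: 21


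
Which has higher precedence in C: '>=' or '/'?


'/' is multiplicative (level 10); '>=' is relational (level 7)
Higher level binds tighter
'/' has higher precedence than '>='


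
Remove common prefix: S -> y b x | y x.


Common prefix: 'y'
Factored: S -> y S', S' -> b x | x


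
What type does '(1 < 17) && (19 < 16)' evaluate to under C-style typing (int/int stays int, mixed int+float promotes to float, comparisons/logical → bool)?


Operand types: bool && bool
Rule: logical operators take bool operands and yield bool
Result type: bool


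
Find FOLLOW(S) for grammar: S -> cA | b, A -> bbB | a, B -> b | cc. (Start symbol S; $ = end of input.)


$ ∈ FOLLOW(S). For each A -> αBβ: add FIRST(β)\{ε} to FOLLOW(B); if β nullable, add FOLLOW(A).
FOLLOW(S) = {$}


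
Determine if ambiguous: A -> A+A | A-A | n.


'n+n-n' has two parse trees (no precedence encoded between + and -)
Ambiguous


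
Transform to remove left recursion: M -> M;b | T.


Left-recursive alternatives: M;b; non-recursive: T
Introduce M': M -> TM', M' -> ;bM' | ε


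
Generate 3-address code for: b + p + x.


Break into single-operator statements:
t1 = b + p
t2 = t1 + x


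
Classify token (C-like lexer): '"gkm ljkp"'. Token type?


Pattern: double-quoted sequence
Type: STRING_LITERAL


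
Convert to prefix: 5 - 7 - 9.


left-to-right (same/higher precedence on left): tree is (- (- 5 7) 9)
Prefix: - - 5 7 9


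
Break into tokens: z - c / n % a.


Scan left to right, longest-match per lexeme
Tokens: ID(z), OP(-), ID(c), OP(/), ID(n), OP(%), ID(a)


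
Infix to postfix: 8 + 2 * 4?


* has higher precedence, evaluate 2*4 first
Postfix: 8 2 4 * +


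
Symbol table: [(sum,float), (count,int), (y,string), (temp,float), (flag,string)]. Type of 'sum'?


Lookup 'sum' → type float


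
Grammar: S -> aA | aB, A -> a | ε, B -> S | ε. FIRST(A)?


Per alternative of A: FIRST(a) = {a}; FIRST(ε) = {ε}
FIRST(A) = {a, ε}


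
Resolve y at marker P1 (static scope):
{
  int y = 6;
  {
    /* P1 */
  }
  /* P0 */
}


P1's block does not declare y; resolves to the enclosing declaration at depth 0
y = 6


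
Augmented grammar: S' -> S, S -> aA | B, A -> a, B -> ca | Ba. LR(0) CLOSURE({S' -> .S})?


Start: S' -> .S
For each item with dot before a nonterminal B, add B -> .γ for every B-production
Closure: [S' -> .S, S -> .aA, S -> .B, B -> .ca, B -> .Ba]


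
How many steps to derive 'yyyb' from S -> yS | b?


Derivation: S => yS => yyS => yyyS => yyyb
Steps: 4


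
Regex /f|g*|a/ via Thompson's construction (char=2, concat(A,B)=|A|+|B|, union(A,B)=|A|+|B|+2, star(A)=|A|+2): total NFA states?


Syntax tree has 3 char leaf(s), 2 union(s), 1 star(s)
chars contribute 3×2 = 6; each union adds +2; each star adds +2
Total: 6 + 4 + 2 = 12 states


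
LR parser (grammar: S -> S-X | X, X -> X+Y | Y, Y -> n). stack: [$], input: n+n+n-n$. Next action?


no handle on stack; shift 'n'
Action: shift


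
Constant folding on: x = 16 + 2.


16 + 2 = 18 at compile time
Optimized: x = 18


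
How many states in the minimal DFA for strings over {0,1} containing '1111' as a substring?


KMP-style automaton: 4 progress states + 1 absorbing accept = 5
Minimal DFA: 5 states


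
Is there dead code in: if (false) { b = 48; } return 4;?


condition is constant false, so the whole block is unreachable
Dead: 'if (false) { b = 48; }'


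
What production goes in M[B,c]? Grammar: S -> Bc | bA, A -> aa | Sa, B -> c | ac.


For [B, c]: 'c' ∈ FIRST(c)
Entry: B -> c


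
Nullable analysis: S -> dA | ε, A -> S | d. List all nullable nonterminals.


A nonterminal is nullable iff some alternative derives ε (directly, or every symbol in it is nullable)
Nullable: {A, S}


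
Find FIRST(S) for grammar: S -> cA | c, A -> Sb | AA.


Per alternative of S: FIRST(cA) = {c}; FIRST(c) = {c}
FIRST(S) = {c}


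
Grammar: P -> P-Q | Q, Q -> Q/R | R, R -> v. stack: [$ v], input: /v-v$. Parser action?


'v' on top is the handle for R -> v
Action: reduce (R -> v)


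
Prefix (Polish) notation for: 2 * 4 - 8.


left-to-right (same/higher precedence on left): tree is (- (* 2 4) 8)
Prefix: - * 2 4 8


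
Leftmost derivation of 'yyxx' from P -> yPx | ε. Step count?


Derivation: P => yPx => yyPxx => yyxx
Steps: 3
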